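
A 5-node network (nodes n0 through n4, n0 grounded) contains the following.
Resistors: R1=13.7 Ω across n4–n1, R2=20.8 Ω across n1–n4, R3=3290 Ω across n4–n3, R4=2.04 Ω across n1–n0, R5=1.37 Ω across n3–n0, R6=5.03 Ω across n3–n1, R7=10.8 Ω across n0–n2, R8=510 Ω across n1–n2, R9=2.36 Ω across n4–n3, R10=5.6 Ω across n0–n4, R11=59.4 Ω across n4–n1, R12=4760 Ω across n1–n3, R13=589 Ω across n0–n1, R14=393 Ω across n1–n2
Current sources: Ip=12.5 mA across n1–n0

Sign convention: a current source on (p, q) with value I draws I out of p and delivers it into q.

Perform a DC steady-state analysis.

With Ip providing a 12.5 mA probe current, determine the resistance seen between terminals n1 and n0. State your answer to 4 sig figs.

Element admittances at DC:
  Y(R1) = 0.07299 S between n4,n1
  Y(R2) = 0.04808 S between n1,n4
  Y(R3) = 0.0003040 S between n4,n3
  Y(R4) = 0.4902 S between n1,n0
  Y(R5) = 0.7299 S between n3,n0
  Y(R6) = 0.1988 S between n3,n1
  Y(R7) = 0.09259 S between n0,n2
  Y(R8) = 0.001961 S between n1,n2
  Y(R9) = 0.4237 S between n4,n3
  Y(R10) = 0.1786 S between n0,n4
  Y(R11) = 0.01684 S between n4,n1
  Y(R12) = 0.0002101 S between n1,n3
  Y(R13) = 0.001698 S between n0,n1
  Y(R14) = 0.002545 S between n1,n2
  Ip: injects 0.0125 A into n0 (from n1)
Assemble and solve the 4×4 MNA system:
  V(n1)=-0.01694  V(n2)=-0.0007861  V(n3)=-0.004242  V(n4)=-0.005584

R_eq = 1.355 Ω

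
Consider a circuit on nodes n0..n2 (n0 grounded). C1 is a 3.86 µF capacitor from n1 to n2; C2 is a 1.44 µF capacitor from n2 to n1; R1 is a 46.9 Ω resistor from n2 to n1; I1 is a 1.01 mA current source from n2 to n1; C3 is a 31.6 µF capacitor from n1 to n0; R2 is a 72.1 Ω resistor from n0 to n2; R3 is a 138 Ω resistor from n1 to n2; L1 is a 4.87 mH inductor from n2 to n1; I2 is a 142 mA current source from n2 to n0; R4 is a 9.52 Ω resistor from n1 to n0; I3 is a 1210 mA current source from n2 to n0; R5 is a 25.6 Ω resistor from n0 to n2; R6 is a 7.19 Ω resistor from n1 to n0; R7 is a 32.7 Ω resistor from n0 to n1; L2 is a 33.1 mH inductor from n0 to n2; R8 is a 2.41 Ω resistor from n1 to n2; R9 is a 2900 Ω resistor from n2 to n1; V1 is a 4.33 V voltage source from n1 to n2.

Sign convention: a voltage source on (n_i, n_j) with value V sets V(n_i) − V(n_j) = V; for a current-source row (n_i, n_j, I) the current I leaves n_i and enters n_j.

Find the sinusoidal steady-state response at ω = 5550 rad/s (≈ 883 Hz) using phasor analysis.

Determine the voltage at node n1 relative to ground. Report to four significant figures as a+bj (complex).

-2.730+1.344j V

Apply KCL at each of the 2 non-ground nodes and solve the resulting linear system.
Node n1: branches {C1, C2, R1, I1, C3, R3, L1, R4, R6, R7, R8, R9, V1} → V_1 = -2.730+1.344j
Node n2: branches {C1, C2, R1, I1, R2, R3, L1, I2, I3, R5, L2, R8, R9, V1} → V_2 = -7.060+1.344j
Source currents: i(V1)=-0.9352+0.1424j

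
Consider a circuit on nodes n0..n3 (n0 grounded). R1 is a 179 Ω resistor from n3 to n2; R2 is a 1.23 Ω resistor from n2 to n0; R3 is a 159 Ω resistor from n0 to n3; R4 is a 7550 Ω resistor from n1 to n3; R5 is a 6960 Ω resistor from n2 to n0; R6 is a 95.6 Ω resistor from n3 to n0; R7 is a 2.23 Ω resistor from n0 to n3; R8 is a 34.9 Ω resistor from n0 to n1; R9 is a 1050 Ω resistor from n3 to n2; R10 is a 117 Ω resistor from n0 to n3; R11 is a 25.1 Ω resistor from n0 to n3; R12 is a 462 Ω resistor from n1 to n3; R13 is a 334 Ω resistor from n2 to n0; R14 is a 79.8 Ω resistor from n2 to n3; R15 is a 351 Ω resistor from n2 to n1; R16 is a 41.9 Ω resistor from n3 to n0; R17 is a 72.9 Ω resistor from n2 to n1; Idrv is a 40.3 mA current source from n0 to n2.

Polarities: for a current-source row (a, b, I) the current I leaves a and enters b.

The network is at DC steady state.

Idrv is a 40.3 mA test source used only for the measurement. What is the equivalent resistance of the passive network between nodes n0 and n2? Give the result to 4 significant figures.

R_eq = 1.183 Ω

MNA unknowns: 3 node voltages V₁..V_3
R1: Y=0.005587 on G[3,2]
R2: Y=0.8130 on G[2,0]
R3: Y=0.006289 on G[0,3]
R4: Y=0.0001325 on G[1,3]
R5: Y=0.0001437 on G[2,0]
R6: Y=0.01046 on G[3,0]
R7: Y=0.4484 on G[0,3]
R8: Y=0.02865 on G[0,1]
R9: Y=0.0009524 on G[3,2]
R10: Y=0.008547 on G[0,3]
R11: Y=0.03984 on G[0,3]
R12: Y=0.002165 on G[1,3]
R13: Y=0.002994 on G[2,0]
R14: Y=0.01253 on G[2,3]
R15: Y=0.002849 on G[2,1]
R16: Y=0.02387 on G[3,0]
R17: Y=0.01372 on G[2,1]
Idrv: z[0]−=0.0403, z[2]+=0.0403
solve → V1=0.01670, V2=0.04768, V3=0.001696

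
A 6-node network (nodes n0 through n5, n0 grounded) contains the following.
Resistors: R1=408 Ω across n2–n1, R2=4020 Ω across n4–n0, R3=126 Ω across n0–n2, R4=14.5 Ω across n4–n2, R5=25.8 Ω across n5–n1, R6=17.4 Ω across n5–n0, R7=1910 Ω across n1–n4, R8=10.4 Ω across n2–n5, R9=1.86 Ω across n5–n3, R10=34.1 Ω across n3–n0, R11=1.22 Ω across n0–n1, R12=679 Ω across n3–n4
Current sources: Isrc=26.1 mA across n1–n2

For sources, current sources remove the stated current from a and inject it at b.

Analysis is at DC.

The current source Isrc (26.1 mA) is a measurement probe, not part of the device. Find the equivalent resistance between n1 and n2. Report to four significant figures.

MNA unknowns: 5 node voltages V₁..V_5
R1: Y=0.002451 on G[2,1]
R2: Y=0.0002488 on G[4,0]
R3: Y=0.007937 on G[0,2]
R4: Y=0.06897 on G[4,2]
R5: Y=0.03876 on G[5,1]
R6: Y=0.05747 on G[5,0]
R7: Y=0.0005236 on G[1,4]
R8: Y=0.09615 on G[2,5]
R9: Y=0.5376 on G[5,3]
R10: Y=0.02933 on G[3,0]
R11: Y=0.8197 on G[0,1]
R12: Y=0.001473 on G[3,4]
Isrc: z[1]−=0.0261, z[2]+=0.0261
solve → V1=-0.02140, V2=0.3902, V3=0.1599, V4=0.3811, V5=0.1680

R_eq = 15.77 Ω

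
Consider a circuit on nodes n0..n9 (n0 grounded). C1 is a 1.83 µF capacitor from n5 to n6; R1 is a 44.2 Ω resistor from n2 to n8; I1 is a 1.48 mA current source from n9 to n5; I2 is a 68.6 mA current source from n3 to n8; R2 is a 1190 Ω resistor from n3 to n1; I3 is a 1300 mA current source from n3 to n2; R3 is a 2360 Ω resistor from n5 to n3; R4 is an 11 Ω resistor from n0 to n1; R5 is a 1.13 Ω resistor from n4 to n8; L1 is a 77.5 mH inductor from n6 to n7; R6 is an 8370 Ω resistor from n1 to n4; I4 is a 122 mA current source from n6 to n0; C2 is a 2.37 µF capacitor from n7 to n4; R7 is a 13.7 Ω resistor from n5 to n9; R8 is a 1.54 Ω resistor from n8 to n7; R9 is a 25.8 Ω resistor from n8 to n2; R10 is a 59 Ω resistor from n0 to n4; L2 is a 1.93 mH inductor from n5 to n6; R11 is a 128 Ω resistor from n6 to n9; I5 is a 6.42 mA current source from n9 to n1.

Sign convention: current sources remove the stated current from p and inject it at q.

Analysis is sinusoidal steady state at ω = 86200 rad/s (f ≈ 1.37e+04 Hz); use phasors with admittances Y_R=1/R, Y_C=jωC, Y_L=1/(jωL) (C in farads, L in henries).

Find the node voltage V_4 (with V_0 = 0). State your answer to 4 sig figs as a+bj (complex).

MNA unknowns: 9 node voltages V₁..V_9
C1: Y=0.000+0.1577j on G[5,6]
R1: Y=0.02262+0.000j on G[2,8]
I1: z[9]−=0.00148, z[5]+=0.00148
I2: z[3]−=0.0686, z[8]+=0.0686
R2: Y=0.0008403+0.000j on G[3,1]
I3: z[3]−=1.3, z[2]+=1.3
R3: Y=0.0004237+0.000j on G[5,3]
R4: Y=0.09091+0.000j on G[0,1]
R5: Y=0.8850+0.000j on G[4,8]
L1: Y=0.000-0.0001497j on G[6,7]
R6: Y=0.0001195+0.000j on G[1,4]
I4: z[6]−=0.122, z[0]+=0.122
C2: Y=0.000+0.2043j on G[7,4]
R7: Y=0.07299+0.000j on G[5,9]
R8: Y=0.6494+0.000j on G[8,7]
R9: Y=0.03876+0.000j on G[8,2]
R10: Y=0.01695+0.000j on G[0,4]
L2: Y=0.000-0.006011j on G[5,6]
R11: Y=0.007812+0.000j on G[6,9]
I5: z[9]−=0.00642, z[1]+=0.00642
solve → V1=-14.78-2.757j, V2=94.63+14.80j, V3=-1633-303.5j, V4=72.06+14.79j, V5=-1613-899.8j, V6=-1615-900.0j, V7=73.25+14.81j, V8=73.45+14.80j, V9=-1613-899.8j

72.06+14.79j V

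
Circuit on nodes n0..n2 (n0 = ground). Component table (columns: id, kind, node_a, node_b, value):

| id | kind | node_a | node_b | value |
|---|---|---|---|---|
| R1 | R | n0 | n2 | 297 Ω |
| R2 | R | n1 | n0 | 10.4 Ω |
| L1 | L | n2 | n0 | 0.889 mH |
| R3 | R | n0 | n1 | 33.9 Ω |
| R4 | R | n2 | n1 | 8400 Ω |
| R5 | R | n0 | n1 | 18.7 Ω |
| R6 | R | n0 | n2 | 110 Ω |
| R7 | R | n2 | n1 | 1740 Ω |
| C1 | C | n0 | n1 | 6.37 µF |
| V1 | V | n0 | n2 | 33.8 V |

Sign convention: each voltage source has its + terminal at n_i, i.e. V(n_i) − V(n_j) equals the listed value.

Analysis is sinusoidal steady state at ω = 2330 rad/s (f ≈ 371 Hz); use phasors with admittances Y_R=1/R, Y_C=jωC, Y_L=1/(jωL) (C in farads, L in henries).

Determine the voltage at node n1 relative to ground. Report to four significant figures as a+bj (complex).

Element admittances at ω=2330 rad/s:
  Y(R1) = 0.003367+0.000j S between n0,n2
  Y(R2) = 0.09615+0.000j S between n1,n0
  Y(L1) = 0.000-0.4828j S between n2,n0
  Y(R3) = 0.02950+0.000j S between n0,n1
  Y(R4) = 0.0001190+0.000j S between n2,n1
  Y(R5) = 0.05348+0.000j S between n0,n1
  Y(R6) = 0.009091+0.000j S between n0,n2
  Y(R7) = 0.0005747+0.000j S between n2,n1
  Y(C1) = 0.000+0.01484j S between n0,n1
  V1: constraint V(n0)−V(n2) = 33.8
Assemble and solve the 3×3 MNA system:
  V(n1)=-0.1295+0.01069j  V(n2)=-33.80+0.000j
  i(V1)=-0.4444+16.32j

-0.1295+0.01069j V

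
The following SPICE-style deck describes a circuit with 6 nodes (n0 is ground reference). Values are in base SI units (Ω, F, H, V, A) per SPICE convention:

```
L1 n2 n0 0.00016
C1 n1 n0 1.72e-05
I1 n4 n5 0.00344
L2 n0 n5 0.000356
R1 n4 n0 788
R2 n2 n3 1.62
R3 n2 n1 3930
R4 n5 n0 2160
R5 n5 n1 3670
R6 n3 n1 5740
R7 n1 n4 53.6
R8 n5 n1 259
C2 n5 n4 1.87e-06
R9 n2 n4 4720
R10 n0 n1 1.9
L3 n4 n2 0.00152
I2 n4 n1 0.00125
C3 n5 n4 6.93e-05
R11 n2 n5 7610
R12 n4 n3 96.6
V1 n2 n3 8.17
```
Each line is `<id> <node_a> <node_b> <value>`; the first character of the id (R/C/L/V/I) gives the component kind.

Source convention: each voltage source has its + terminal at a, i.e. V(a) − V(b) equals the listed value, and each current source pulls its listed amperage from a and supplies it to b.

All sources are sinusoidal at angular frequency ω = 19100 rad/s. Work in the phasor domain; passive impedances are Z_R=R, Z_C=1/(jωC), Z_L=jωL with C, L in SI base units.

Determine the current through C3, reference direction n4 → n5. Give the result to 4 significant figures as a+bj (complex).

-0.06526+0.01023j A

MNA unknowns: 5 node voltages V₁..V_5 plus 1 source current (V1)
L1: Y=0.000-0.3272j on G[2,0]
C1: Y=0.000+0.3285j on G[1,0]
I1: z[4]−=0.00344, z[5]+=0.00344
L2: Y=0.000-0.1471j on G[0,5]
R1: Y=0.001269+0.000j on G[4,0]
R2: Y=0.6173+0.000j on G[2,3]
R3: Y=0.0002545+0.000j on G[2,1]
R4: Y=0.0004630+0.000j on G[5,0]
R5: Y=0.0002725+0.000j on G[5,1]
R6: Y=0.0001742+0.000j on G[3,1]
R7: Y=0.01866+0.000j on G[1,4]
R8: Y=0.003861+0.000j on G[5,1]
C2: Y=0.000+0.03572j on G[5,4]
R9: Y=0.0002119+0.000j on G[2,4]
R10: Y=0.5263+0.000j on G[0,1]
L3: Y=0.000-0.03444j on G[4,2]
I2: z[4]−=0.00125, z[1]+=0.00125
C3: Y=0.000+1.324j on G[5,4]
R11: Y=0.0001314+0.000j on G[2,5]
R12: Y=0.01035+0.000j on G[4,3]
V1: row V2−V3=8.17, i_V1 at 2,3
solve → V1=-0.009680-0.01021j, V2=0.01003+0.1989j, V3=-8.160+0.1989j, V4=-0.07739-0.3805j, V5=-0.08512-0.4298j
aux → i_V1=-5.128+0.006035j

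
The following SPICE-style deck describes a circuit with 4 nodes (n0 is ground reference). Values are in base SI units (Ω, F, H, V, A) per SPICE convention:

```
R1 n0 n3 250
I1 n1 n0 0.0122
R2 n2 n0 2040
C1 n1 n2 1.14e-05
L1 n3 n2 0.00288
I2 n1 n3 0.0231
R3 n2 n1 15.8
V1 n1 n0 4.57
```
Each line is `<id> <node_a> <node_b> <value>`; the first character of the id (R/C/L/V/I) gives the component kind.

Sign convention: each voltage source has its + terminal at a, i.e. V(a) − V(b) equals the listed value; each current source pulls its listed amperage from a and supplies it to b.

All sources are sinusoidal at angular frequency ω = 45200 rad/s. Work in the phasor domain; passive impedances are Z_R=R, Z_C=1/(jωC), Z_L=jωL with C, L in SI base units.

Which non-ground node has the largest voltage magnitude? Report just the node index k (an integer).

3

MNA unknowns: 3 node voltages V₁..V_3 plus 1 source current (V1)
R1: Y=0.004000+0.000j on G[0,3]
I1: z[1]−=0.0122, z[0]+=0.0122
R2: Y=0.0004902+0.000j on G[2,0]
C1: Y=0.000+0.5153j on G[1,2]
L1: Y=0.000-0.007682j on G[3,2]
I2: z[1]−=0.0231, z[3]+=0.0231
R3: Y=0.06329+0.000j on G[2,1]
V1: row V1−V0=4.57, i_V1 at 1,0
solve → V1=4.570+0.000j, V2=4.567-0.003463j, V3=4.823+0.4923j
aux → i_V1=-0.03373-0.001967j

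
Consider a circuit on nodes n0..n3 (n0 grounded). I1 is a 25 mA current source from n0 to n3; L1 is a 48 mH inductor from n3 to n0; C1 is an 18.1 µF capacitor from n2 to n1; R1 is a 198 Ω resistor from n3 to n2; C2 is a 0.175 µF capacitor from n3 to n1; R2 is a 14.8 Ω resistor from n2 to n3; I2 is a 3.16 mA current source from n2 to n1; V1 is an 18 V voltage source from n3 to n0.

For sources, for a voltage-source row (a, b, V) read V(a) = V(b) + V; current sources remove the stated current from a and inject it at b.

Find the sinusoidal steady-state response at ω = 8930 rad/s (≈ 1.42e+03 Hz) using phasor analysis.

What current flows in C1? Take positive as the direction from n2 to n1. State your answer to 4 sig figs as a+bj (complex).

Element admittances at ω=8930 rad/s:
  I1: injects 0.025 A into n3 (from n0)
  Y(L1) = 0.000-0.002333j S between n3,n0
  Y(C1) = 0.000+0.1616j S between n2,n1
  Y(R1) = 0.005051+0.000j S between n3,n2
  Y(C2) = 0.000+0.001563j S between n3,n1
  Y(R2) = 0.06757+0.000j S between n2,n3
  I2: injects 0.00316 A into n1 (from n2)
  V1: constraint V(n3)−V(n0) = 18
Assemble and solve the 4×4 MNA system:
  V(n1)=18.00-0.01935j  V(n2)=18.00+8.878e-06j  V(n3)=18.00+0.000j
  i(V1)=0.02500+0.04199j

-0.003130-6.447e-07j A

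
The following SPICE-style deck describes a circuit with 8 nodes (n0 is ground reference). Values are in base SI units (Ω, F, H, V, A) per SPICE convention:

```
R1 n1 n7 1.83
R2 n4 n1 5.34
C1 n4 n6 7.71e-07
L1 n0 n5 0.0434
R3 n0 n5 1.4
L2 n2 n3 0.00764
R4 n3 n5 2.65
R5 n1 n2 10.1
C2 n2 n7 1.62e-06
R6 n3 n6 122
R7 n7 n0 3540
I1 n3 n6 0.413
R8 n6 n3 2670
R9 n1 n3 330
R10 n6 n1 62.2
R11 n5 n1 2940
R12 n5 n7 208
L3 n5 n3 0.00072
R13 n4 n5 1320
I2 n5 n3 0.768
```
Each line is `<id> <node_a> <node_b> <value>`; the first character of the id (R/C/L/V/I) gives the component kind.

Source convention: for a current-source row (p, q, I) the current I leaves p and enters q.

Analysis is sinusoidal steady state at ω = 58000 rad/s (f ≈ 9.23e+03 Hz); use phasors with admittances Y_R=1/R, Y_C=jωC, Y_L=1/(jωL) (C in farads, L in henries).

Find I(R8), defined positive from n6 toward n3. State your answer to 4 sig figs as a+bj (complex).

Element admittances at ω=58000 rad/s:
  Y(R1) = 0.5464+0.000j S between n1,n7
  Y(R2) = 0.1873+0.000j S between n4,n1
  Y(C1) = 0.000+0.04472j S between n4,n6
  Y(L1) = 0.000-0.0003973j S between n0,n5
  Y(R3) = 0.7143+0.000j S between n0,n5
  Y(L2) = 0.000-0.002257j S between n2,n3
  Y(R4) = 0.3774+0.000j S between n3,n5
  Y(R5) = 0.09901+0.000j S between n1,n2
  Y(C2) = 0.000+0.09396j S between n2,n7
  Y(R6) = 0.008197+0.000j S between n3,n6
  Y(R7) = 0.0002825+0.000j S between n7,n0
  I1: injects 0.413 A into n6 (from n3)
  Y(R8) = 0.0003745+0.000j S between n6,n3
  Y(R9) = 0.003030+0.000j S between n1,n3
  Y(R10) = 0.01608+0.000j S between n6,n1
  Y(R11) = 0.0003401+0.000j S between n5,n1
  Y(R12) = 0.004808+0.000j S between n5,n7
  Y(L3) = 0.000-0.02395j S between n5,n3
  Y(R13) = 0.0007576+0.000j S between n4,n5
  I2: injects 0.768 A into n3 (from n5)
Assemble and solve the 7×7 MNA system:
  V(n1)=22.72+4.502j  V(n2)=22.79+4.694j  V(n3)=1.653+0.02913j  V(n4)=23.59+4.775j  V(n5)=-0.008890-0.001790j  V(n6)=24.82+0.7306j  V(n7)=22.48+4.513j

0.008675+0.0002627j A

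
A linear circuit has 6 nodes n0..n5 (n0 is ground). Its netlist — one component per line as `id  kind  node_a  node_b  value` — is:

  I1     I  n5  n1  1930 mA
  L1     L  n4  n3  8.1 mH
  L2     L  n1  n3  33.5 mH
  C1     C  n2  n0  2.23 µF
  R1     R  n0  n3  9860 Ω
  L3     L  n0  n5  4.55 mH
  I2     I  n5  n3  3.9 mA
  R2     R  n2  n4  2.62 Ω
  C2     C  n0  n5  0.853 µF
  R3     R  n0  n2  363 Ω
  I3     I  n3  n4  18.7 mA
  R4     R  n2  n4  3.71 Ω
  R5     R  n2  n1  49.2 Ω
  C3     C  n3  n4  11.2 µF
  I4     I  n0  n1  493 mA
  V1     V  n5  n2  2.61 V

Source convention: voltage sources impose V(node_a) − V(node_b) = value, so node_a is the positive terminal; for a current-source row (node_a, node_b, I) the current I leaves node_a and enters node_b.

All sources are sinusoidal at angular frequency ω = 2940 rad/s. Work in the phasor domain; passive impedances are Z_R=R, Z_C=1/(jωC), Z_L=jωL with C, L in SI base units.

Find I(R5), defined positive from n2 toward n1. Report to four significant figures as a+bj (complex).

Element admittances at ω=2940 rad/s:
  I1: injects 1.93 A into n1 (from n5)
  Y(L1) = 0.000-0.04199j S between n4,n3
  Y(L2) = 0.000-0.01015j S between n1,n3
  Y(C1) = 0.000+0.006556j S between n2,n0
  Y(R1) = 0.0001014+0.000j S between n0,n3
  Y(L3) = 0.000-0.07476j S between n0,n5
  I2: injects 0.0039 A into n3 (from n5)
  Y(R2) = 0.3817+0.000j S between n2,n4
  Y(C2) = 0.000+0.002508j S between n0,n5
  Y(R3) = 0.002755+0.000j S between n0,n2
  I3: injects 0.0187 A into n4 (from n3)
  Y(R4) = 0.2695+0.000j S between n2,n4
  Y(R5) = 0.02033+0.000j S between n2,n1
  Y(C3) = 0.000+0.03293j S between n3,n4
  I4: injects 0.493 A into n1 (from n0)
  V1: constraint V(n5)−V(n2) = 2.61
Assemble and solve the 6×6 MNA system:
  V(n1)=109.7+33.87j  V(n2)=-2.524+7.523j  V(n3)=57.00+19.98j  V(n4)=-2.311+6.697j  V(n5)=0.08584+7.523j
  i(V1)=-2.477+0.006201j

-2.282-0.5356j A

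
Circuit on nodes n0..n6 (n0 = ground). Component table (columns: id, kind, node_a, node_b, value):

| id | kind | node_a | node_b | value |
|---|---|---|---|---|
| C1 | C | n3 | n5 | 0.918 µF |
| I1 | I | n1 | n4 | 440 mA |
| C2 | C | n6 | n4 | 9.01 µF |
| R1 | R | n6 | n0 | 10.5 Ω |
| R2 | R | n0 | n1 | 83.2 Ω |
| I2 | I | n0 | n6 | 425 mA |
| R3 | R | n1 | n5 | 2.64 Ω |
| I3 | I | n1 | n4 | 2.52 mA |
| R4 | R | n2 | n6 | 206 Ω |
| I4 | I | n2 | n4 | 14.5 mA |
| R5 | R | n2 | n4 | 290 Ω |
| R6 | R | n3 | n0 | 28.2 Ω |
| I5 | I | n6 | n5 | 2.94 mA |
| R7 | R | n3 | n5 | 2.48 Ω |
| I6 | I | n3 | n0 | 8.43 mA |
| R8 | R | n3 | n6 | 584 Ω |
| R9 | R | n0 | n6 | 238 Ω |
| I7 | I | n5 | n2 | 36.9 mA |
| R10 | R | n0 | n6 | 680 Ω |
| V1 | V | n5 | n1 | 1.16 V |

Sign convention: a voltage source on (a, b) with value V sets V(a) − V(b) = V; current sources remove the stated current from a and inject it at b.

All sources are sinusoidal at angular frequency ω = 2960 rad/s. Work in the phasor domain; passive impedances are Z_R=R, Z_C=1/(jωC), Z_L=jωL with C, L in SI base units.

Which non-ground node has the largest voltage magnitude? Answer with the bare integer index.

4

Apply KCL at each of the 6 non-ground nodes and solve the resulting linear system.
Node n1: branches {I1, R2, R3, I3, V1} → V_1 = -11.08+0.004240j
Node n2: branches {R4, I4, R5, I7} → V_2 = 11.88-7.221j
Node n3: branches {C1, R6, R7, I6, R8} → V_3 = -9.065-0.001372j
Node n4: branches {I1, C2, I3, I4, R5} → V_4 = 9.947-17.39j
Node n5: branches {C1, R3, I5, R7, I7, V1} → V_5 = -9.917+0.004240j
Node n6: branches {C2, R1, I2, R4, I5, R8, R9, R10} → V_6 = 8.633-2.289e-05j
Source currents: i(V1)=-0.1300+5.096e-05j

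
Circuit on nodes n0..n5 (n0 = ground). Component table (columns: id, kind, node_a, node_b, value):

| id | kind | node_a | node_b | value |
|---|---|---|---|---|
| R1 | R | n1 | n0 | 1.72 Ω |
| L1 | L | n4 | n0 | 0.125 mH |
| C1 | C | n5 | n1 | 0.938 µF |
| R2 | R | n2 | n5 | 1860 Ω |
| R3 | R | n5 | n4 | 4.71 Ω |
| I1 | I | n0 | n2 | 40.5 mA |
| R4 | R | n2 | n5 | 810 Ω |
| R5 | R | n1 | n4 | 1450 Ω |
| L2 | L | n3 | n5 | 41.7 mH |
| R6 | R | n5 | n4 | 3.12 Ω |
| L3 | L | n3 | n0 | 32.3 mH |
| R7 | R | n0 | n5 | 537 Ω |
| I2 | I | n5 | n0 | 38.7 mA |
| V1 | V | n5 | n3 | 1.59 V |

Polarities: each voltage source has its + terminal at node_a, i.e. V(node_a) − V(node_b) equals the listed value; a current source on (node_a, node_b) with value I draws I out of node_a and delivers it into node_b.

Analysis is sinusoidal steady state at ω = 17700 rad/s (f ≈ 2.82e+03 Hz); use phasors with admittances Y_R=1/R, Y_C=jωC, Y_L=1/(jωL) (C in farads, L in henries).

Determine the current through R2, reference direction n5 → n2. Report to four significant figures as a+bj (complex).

MNA unknowns: 5 node voltages V₁..V_5 plus 1 source current (V1)
R1: Y=0.5814+0.000j on G[1,0]
L1: Y=0.000-0.4520j on G[4,0]
C1: Y=0.000+0.01660j on G[5,1]
R2: Y=0.0005376+0.000j on G[2,5]
R3: Y=0.2123+0.000j on G[5,4]
I1: z[0]−=0.0405, z[2]+=0.0405
R4: Y=0.001235+0.000j on G[2,5]
R5: Y=0.0006897+0.000j on G[1,4]
L2: Y=0.000-0.001355j on G[3,5]
R6: Y=0.3205+0.000j on G[5,4]
L3: Y=0.000-0.001749j on G[3,0]
R7: Y=0.001862+0.000j on G[0,5]
I2: z[5]−=0.0387, z[0]+=0.0387
V1: row V5−V3=1.59, i_V1 at 5,3
solve → V1=6.175e-05+0.0002812j, V2=22.86-0.001615j, V3=-1.580-0.001615j, V4=0.006471+0.003869j, V5=0.009761-0.001615j
aux → i_V1=-2.825e-06+0.004918j

-0.01229+0.000j A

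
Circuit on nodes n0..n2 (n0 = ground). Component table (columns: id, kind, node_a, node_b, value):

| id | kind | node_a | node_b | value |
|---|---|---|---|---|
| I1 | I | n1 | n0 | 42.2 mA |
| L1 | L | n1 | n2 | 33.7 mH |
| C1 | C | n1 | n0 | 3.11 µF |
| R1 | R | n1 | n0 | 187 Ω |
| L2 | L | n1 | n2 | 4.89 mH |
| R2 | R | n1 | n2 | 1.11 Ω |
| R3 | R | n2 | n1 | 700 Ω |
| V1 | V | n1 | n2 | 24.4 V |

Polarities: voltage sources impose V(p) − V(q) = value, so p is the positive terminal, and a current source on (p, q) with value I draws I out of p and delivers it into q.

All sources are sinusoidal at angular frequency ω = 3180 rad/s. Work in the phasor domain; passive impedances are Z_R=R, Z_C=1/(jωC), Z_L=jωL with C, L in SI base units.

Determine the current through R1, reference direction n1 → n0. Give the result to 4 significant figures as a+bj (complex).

-0.009547+0.01766j A

MNA unknowns: 2 node voltages V₁..V_2 plus 1 source current (V1)
I1: z[1]−=0.0422, z[0]+=0.0422
L1: Y=0.000-0.009331j on G[1,2]
C1: Y=0.000+0.009890j on G[1,0]
R1: Y=0.005348+0.000j on G[1,0]
L2: Y=0.000-0.06431j on G[1,2]
R2: Y=0.9009+0.000j on G[1,2]
R3: Y=0.001429+0.000j on G[2,1]
V1: row V1−V2=24.4, i_V1 at 1,2
solve → V1=-1.785+3.302j, V2=-26.19+3.302j
aux → i_V1=-22.02+1.797j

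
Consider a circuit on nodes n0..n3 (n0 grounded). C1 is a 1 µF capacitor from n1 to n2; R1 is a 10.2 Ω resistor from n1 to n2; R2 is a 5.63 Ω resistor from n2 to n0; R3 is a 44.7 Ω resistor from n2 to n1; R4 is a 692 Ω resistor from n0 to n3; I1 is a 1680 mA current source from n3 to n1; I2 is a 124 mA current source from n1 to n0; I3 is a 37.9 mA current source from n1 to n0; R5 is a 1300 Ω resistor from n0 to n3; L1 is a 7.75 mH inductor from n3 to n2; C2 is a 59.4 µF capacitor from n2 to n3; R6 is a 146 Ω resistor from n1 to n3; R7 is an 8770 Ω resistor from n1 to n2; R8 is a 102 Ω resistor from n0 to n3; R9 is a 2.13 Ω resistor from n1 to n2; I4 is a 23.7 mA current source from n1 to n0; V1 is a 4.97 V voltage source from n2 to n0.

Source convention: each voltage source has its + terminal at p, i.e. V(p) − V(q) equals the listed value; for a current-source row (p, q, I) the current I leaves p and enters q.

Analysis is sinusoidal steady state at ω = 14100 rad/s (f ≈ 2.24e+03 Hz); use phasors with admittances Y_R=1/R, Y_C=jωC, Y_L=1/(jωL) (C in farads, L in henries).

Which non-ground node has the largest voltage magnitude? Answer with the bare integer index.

MNA unknowns: 3 node voltages V₁..V_3 plus 1 source current (V1)
C1: Y=0.000+0.01410j on G[1,2]
R1: Y=0.09804+0.000j on G[1,2]
R2: Y=0.1776+0.000j on G[2,0]
R3: Y=0.02237+0.000j on G[2,1]
R4: Y=0.001445+0.000j on G[0,3]
I1: z[3]−=1.68, z[1]+=1.68
I2: z[1]−=0.124, z[0]+=0.124
I3: z[1]−=0.0379, z[0]+=0.0379
R5: Y=0.0007692+0.000j on G[0,3]
L1: Y=0.000-0.009151j on G[3,2]
C2: Y=0.000+0.8375j on G[2,3]
R6: Y=0.006849+0.000j on G[1,3]
R7: Y=0.0001140+0.000j on G[1,2]
R8: Y=0.009804+0.000j on G[0,3]
R9: Y=0.4695+0.000j on G[1,2]
I4: z[1]−=0.0237, z[0]+=0.0237
V1: row V2−V0=4.97, i_V1 at 2,0
solve → V1=7.472-0.03527j, V2=4.970+0.000j, V3=4.922+2.078j
aux → i_V1=-1.128-0.02498j

1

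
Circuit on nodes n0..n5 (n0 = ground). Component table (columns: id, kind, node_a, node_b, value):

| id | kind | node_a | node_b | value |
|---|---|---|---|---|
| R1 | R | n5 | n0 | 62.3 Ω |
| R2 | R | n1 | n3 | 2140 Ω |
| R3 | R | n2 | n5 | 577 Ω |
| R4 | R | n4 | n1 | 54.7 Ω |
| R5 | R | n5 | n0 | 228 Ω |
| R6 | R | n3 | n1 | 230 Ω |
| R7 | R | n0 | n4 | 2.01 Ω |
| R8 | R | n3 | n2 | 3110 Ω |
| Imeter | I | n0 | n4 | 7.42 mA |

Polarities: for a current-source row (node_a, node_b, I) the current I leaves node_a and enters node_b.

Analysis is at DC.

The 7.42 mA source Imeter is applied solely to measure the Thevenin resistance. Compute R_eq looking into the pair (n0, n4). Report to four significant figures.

R_eq = 2.009 Ω

Element admittances at DC:
  Y(R1) = 0.01605 S between n5,n0
  Y(R2) = 0.0004673 S between n1,n3
  Y(R3) = 0.001733 S between n2,n5
  Y(R4) = 0.01828 S between n4,n1
  Y(R5) = 0.004386 S between n5,n0
  Y(R6) = 0.004348 S between n3,n1
  Y(R7) = 0.4975 S between n0,n4
  Y(R8) = 0.0003215 S between n3,n2
  Imeter: injects 0.00742 A into n4 (from n0)
Assemble and solve the 5×5 MNA system:
  V(n1)=0.01470  V(n2)=0.002334  V(n3)=0.01393  V(n4)=0.01491  V(n5)=0.0001824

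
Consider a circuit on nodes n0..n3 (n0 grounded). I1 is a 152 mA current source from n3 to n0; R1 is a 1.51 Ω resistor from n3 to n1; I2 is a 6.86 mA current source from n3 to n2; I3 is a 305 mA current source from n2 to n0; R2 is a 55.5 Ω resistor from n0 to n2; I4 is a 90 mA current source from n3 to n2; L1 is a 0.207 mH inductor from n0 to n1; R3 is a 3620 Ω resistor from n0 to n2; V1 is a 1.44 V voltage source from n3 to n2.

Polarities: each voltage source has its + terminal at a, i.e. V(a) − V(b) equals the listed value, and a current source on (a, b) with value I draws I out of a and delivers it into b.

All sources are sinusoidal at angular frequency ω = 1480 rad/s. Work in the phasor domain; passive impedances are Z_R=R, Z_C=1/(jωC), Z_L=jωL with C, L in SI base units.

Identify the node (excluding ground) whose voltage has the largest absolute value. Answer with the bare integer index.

Element admittances at ω=1480 rad/s:
  I1: injects 0.152 A into n0 (from n3)
  Y(R1) = 0.6623+0.000j S between n3,n1
  I2: injects 0.00686 A into n2 (from n3)
  I3: injects 0.305 A into n0 (from n2)
  Y(R2) = 0.01802+0.000j S between n0,n2
  I4: injects 0.09 A into n2 (from n3)
  Y(L1) = 0.000-3.264j S between n0,n1
  Y(R3) = 0.0002762+0.000j S between n0,n2
  V1: constraint V(n3)−V(n2) = 1.44
Assemble and solve the 4×4 MNA system:
  V(n1)=-0.0007002-0.1284j  V(n2)=-2.073-0.1249j  V(n3)=-0.6335-0.1249j
  i(V1)=0.1702-0.002286j

2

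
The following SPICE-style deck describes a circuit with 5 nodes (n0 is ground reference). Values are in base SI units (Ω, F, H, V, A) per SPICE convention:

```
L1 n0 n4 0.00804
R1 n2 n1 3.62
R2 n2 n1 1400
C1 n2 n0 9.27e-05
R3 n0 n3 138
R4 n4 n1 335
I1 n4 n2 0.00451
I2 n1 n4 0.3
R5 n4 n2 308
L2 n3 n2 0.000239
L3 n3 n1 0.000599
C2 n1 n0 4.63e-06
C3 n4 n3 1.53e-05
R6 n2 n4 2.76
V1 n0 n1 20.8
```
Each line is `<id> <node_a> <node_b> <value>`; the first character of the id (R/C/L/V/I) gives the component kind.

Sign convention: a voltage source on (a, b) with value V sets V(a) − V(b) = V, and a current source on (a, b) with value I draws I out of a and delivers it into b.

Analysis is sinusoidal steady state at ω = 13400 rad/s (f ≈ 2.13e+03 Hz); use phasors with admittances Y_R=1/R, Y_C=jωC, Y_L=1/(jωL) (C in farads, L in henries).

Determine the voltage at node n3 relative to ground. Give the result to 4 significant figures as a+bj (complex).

-9.062+6.075j V

Element admittances at ω=13400 rad/s:
  Y(L1) = 0.000-0.009282j S between n0,n4
  Y(R1) = 0.2762+0.000j S between n2,n1
  Y(R2) = 0.0007143+0.000j S between n2,n1
  Y(C1) = 0.000+1.242j S between n2,n0
  Y(R3) = 0.007246+0.000j S between n0,n3
  Y(R4) = 0.002985+0.000j S between n4,n1
  I1: injects 0.00451 A into n2 (from n4)
  I2: injects 0.3 A into n4 (from n1)
  Y(R5) = 0.003247+0.000j S between n4,n2
  Y(L2) = 0.000-0.3122j S between n3,n2
  Y(L3) = 0.000-0.1246j S between n3,n1
  Y(C2) = 0.000+0.06204j S between n1,n0
  Y(C3) = 0.000+0.2050j S between n4,n3
  Y(R6) = 0.3623+0.000j S between n2,n4
  V1: constraint V(n0)−V(n1) = 20.8
Assemble and solve the 5×5 MNA system:
  V(n1)=-20.80+0.000j  V(n2)=0.006672+5.007j  V(n3)=-9.062+6.075j  V(n4)=-2.168+1.076j
  i(V1)=-6.275-1.218j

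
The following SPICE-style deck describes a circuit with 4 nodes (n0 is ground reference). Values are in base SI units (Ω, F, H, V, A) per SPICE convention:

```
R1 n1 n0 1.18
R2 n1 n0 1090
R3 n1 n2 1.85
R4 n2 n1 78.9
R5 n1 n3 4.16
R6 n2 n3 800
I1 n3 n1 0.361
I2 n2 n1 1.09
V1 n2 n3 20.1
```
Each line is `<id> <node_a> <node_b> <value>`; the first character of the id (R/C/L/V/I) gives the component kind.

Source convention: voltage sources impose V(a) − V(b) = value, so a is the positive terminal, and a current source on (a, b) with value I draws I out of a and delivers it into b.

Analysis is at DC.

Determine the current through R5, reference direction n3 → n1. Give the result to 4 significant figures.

-3.808 A

Element admittances at DC:
  Y(R1) = 0.8475 S between n1,n0
  Y(R2) = 0.0009174 S between n1,n0
  Y(R3) = 0.5405 S between n1,n2
  Y(R4) = 0.01267 S between n2,n1
  Y(R5) = 0.2404 S between n1,n3
  Y(R6) = 0.001250 S between n2,n3
  I1: injects 0.361 A into n1 (from n3)
  I2: injects 1.09 A into n1 (from n2)
  V1: constraint V(n2)−V(n3) = 20.1
Assemble and solve the 4×4 MNA system:
  V(n1)=0.000  V(n2)=4.260  V(n3)=-15.84
  i(V1)=-3.472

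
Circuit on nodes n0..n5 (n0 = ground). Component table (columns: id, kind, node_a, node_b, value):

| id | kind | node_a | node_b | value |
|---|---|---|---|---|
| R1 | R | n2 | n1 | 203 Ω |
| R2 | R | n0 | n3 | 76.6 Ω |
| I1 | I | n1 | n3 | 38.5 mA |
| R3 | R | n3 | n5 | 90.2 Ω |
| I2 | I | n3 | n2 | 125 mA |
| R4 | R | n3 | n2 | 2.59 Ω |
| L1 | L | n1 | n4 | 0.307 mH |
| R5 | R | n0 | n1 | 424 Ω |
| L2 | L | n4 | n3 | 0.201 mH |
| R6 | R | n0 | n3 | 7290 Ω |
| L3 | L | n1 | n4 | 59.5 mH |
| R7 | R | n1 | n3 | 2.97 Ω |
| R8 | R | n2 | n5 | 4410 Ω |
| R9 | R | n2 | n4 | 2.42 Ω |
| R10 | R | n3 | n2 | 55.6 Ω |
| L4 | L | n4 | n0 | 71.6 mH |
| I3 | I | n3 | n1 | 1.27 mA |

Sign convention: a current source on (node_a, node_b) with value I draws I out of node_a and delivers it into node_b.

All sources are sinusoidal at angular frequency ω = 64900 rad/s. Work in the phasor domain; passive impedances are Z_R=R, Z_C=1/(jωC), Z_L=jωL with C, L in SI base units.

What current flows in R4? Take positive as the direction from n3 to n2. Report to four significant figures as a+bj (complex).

Apply KCL at each of the 5 non-ground nodes and solve the resulting linear system.
Node n1: branches {R1, I1, L1, R5, L3, R7, I3} → V_1 = -0.06782-0.03130j
Node n2: branches {R1, I2, R4, R8, R9, R10} → V_2 = 0.2639+0.08183j
Node n3: branches {R2, I1, R3, I2, R4, L2, R6, R7, R10, I3} → V_3 = 0.009607+0.009091j
Node n4: branches {L1, L2, L3, R9, L4} → V_4 = 0.2143+0.1543j
Node n5: branches {R3, R8} → V_5 = 0.01471+0.01055j

-0.09820-0.02808j A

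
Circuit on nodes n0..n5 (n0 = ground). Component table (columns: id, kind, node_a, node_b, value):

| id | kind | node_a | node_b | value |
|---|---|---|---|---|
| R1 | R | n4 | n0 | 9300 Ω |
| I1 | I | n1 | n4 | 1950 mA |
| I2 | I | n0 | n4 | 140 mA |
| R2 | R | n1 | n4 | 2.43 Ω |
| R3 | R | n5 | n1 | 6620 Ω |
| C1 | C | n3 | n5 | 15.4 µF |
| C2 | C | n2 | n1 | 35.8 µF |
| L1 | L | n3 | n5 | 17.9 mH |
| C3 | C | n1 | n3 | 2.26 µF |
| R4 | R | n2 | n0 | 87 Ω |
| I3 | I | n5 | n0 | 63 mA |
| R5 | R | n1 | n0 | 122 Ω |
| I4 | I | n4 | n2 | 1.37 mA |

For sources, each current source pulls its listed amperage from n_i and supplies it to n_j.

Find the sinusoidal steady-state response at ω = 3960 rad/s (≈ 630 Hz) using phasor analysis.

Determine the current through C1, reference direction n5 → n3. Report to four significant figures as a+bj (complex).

Apply KCL at each of the 5 non-ground nodes and solve the resulting linear system.
Node n1: branches {I1, R2, R3, C2, C3, R5} → V_1 = 3.868-0.1760j
Node n2: branches {C2, R4, I4} → V_2 = 3.857+0.1271j
Node n3: branches {C1, L1, C3} → V_3 = 3.726+6.861j
Node n4: branches {R1, I1, I2, R2, I4} → V_4 = 8.941-0.1759j
Node n5: branches {R3, C1, L1, I3} → V_5 = 3.699+8.204j

-0.08193-0.001647j A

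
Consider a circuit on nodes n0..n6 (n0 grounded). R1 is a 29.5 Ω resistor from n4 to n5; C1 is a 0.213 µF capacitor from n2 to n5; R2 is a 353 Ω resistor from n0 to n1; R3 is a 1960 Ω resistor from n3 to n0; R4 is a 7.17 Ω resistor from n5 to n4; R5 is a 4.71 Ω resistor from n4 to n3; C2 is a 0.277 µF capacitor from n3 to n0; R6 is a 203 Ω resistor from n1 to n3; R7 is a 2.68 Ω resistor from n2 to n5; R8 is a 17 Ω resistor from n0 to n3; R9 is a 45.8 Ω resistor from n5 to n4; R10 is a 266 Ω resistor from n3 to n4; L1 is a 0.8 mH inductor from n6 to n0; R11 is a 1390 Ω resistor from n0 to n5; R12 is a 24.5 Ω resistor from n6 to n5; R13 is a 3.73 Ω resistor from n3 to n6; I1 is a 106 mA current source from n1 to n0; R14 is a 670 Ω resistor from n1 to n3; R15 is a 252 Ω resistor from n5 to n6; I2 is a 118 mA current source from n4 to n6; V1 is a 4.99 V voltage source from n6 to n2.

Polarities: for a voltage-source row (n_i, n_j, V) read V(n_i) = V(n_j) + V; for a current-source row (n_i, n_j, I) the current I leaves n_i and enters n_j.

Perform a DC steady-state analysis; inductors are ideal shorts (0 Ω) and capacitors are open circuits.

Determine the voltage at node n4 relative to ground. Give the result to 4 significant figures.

-2.804 V

MNA unknowns: 6 node voltages V₁..V_6 plus 2 source currents (L1, V1)
R1: Y=0.03390 on G[4,5]
C1: Y=0.000 on G[2,5]
R2: Y=0.002833 on G[0,1]
R3: Y=0.0005102 on G[3,0]
R4: Y=0.1395 on G[5,4]
R5: Y=0.2123 on G[4,3]
C2: Y=0.000 on G[3,0]
R6: Y=0.004926 on G[1,3]
R7: Y=0.3731 on G[2,5]
R8: Y=0.05882 on G[0,3]
R9: Y=0.02183 on G[5,4]
R10: Y=0.003759 on G[3,4]
L1: row V6−V0=0, i_L1 at 6,0
R11: Y=0.0007194 on G[0,5]
R12: Y=0.04082 on G[6,5]
R13: Y=0.2681 on G[3,6]
I1: z[1]−=0.106, z[0]+=0.106
R14: Y=0.001493 on G[1,3]
R15: Y=0.003968 on G[5,6]
I2: z[4]−=0.118, z[6]+=0.118
V1: row V6−V2=4.99, i_V1 at 6,2
solve → V1=-12.32, V2=-4.990, V3=-1.246, V4=-2.804, V5=-3.925, V6=0.000
aux → i_L1=0.005640, i_V1=-0.3974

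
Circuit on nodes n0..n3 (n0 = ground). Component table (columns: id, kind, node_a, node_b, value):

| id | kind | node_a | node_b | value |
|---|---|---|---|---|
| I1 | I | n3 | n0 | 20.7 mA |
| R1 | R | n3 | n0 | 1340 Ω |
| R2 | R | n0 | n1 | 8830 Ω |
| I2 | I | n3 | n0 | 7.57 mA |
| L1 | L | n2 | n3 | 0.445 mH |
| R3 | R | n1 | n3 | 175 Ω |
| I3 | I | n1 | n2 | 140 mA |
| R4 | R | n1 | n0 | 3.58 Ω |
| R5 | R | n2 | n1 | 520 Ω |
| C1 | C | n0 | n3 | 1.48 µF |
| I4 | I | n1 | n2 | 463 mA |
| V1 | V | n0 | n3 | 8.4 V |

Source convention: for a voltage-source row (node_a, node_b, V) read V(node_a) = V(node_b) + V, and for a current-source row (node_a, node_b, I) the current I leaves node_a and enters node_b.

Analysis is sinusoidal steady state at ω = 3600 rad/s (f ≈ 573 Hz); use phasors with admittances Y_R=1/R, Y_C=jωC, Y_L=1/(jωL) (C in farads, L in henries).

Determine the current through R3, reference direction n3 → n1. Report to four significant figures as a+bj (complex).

-0.03472-3.769e-05j A

MNA unknowns: 3 node voltages V₁..V_3 plus 1 source current (V1)
I1: z[3]−=0.0207, z[0]+=0.0207
R1: Y=0.0007463+0.000j on G[3,0]
R2: Y=0.0001133+0.000j on G[0,1]
I2: z[3]−=0.00757, z[0]+=0.00757
L1: Y=0.000-0.6242j on G[2,3]
R3: Y=0.005714+0.000j on G[1,3]
I3: z[1]−=0.14, z[2]+=0.14
R4: Y=0.2793+0.000j on G[1,0]
R5: Y=0.001923+0.000j on G[2,1]
C1: Y=0.000+0.005328j on G[0,3]
I4: z[1]−=0.463, z[2]+=0.463
V1: row V0−V3=8.4, i_V1 at 0,3
solve → V1=-2.324+0.006596j, V2=-8.397+0.9847j, V3=-8.400+0.000j
aux → i_V1=-0.6274-0.04291j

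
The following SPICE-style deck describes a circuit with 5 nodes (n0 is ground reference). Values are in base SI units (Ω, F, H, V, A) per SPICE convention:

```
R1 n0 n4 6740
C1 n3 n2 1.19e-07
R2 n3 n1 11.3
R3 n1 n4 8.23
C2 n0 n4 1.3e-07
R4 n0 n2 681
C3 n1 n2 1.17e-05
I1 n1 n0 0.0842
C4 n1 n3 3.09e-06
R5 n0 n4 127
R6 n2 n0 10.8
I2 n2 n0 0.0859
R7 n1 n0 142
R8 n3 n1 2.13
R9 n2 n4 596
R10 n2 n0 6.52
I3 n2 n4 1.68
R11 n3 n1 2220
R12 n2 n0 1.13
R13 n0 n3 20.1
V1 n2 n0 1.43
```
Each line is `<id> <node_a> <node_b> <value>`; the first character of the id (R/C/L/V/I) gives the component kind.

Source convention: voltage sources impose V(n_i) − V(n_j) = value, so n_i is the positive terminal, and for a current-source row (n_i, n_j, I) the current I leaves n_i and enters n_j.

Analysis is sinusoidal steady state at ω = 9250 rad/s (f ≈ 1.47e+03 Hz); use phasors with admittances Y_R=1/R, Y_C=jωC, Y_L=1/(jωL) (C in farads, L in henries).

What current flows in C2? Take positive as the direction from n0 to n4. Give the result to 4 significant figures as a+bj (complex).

-0.01093-0.02274j A

Apply KCL at each of the 4 non-ground nodes and solve the resulting linear system.
Node n1: branches {R2, R3, C3, I1, C4, R7, R8, R11} → V_1 = 6.667-9.623j
Node n2: branches {C1, R4, C3, R6, I2, R9, R10, I3, R12, V1} → V_2 = 1.430+0.000j
Node n3: branches {C1, R2, C4, R8, R11, R13} → V_3 = 6.143-8.820j
Node n4: branches {R1, R3, C2, R5, R9, I3} → V_4 = 18.91-9.085j
Source currents: i(V1)=-2.305+0.5567j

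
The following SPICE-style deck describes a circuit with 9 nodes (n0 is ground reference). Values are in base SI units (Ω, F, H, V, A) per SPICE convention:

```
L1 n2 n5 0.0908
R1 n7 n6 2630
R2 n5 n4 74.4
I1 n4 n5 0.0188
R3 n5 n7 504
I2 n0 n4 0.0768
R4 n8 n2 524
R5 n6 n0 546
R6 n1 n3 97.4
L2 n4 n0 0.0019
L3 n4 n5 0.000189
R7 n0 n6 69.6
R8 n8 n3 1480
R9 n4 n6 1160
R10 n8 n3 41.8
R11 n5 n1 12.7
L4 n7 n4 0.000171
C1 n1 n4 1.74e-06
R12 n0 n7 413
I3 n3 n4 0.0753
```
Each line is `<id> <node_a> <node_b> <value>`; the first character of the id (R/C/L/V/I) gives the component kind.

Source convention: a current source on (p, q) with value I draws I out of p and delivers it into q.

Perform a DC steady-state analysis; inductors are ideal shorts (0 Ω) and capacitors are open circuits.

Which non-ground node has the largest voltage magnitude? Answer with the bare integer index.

Apply KCL at each of the 8 non-ground nodes and solve the resulting linear system.
Node n1: branches {R6, R11, C1} → V_1 = -0.8003
Node n2: branches {L1, R4} → V_2 = 0.000
Node n3: branches {R6, R8, R10, I3} → V_3 = -6.938
Node n4: branches {R2, I1, I2, L2, L3, R9, L4, C1, I3} → V_4 = 0.000
Node n5: branches {L1, R2, I1, R3, L3, R11} → V_5 = 0.000
Node n6: branches {R1, R5, R7, R9} → V_6 = 0.000
Node n7: branches {R1, R3, L4, R12} → V_7 = 0.000
Node n8: branches {R4, R8, R10} → V_8 = -6.438
Source currents: i(L1)=-0.01229, i(L2)=0.07680, i(L3)=0.05650, i(L4)=0.000

3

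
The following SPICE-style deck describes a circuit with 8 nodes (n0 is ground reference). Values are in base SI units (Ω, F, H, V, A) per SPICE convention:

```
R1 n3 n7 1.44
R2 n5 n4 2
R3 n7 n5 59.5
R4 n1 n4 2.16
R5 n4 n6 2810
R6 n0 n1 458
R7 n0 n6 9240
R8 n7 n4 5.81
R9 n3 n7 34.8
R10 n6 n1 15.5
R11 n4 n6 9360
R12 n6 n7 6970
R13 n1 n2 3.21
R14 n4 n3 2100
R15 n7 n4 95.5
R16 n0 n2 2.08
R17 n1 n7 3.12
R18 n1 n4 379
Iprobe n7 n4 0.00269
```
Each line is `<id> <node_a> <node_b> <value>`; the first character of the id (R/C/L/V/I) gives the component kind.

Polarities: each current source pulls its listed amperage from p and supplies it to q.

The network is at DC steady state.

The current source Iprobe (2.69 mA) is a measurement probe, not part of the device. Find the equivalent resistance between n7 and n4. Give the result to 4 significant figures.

R_eq = 2.569 Ω

Element admittances at DC:
  Y(R1) = 0.6944 S between n3,n7
  Y(R2) = 0.5000 S between n5,n4
  Y(R3) = 0.01681 S between n7,n5
  Y(R4) = 0.4630 S between n1,n4
  Y(R5) = 0.0003559 S between n4,n6
  Y(R6) = 0.002183 S between n0,n1
  Y(R7) = 0.0001082 S between n0,n6
  Y(R8) = 0.1721 S between n7,n4
  Y(R9) = 0.02874 S between n3,n7
  Y(R10) = 0.06452 S between n6,n1
  Y(R11) = 0.0001068 S between n4,n6
  Y(R12) = 0.0001435 S between n6,n7
  Y(R13) = 0.3115 S between n1,n2
  Y(R14) = 0.0004762 S between n4,n3
  Y(R15) = 0.01047 S between n7,n4
  Y(R16) = 0.4808 S between n0,n2
  Y(R17) = 0.3205 S between n1,n7
  Y(R18) = 0.002639 S between n1,n4
  Iprobe: injects 0.00269 A into n4 (from n7)
Assemble and solve the 7×7 MNA system:
  V(n1)=-6.208e-09  V(n2)=-2.441e-09  V(n3)=-0.004089  V(n4)=0.002816  V(n5)=0.002592  V(n6)=1.097e-05  V(n7)=-0.004094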